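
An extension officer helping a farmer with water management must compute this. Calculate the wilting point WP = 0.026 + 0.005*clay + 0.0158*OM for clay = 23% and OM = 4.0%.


WP = 0.026 + 0.005*23 + 0.0158*4.0
   = 0.026 + 0.1150 + 0.0632
   = 0.2042


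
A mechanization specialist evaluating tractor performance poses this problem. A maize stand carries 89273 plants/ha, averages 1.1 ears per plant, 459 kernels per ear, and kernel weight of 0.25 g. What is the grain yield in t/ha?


Y = density * ears * kernels * kw
  = 89273 * 1.1 * 459 * 0.25 g/ha
  = 11268484.43 g/ha
  = 11268.48 kg/ha = 11.27 t/ha


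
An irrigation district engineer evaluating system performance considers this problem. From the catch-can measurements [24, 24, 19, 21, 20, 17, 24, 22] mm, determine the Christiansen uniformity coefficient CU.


xbar = 171 / 8 = 21.375
sum|xi - xbar| = 17
CU = 100 * (1 - 17 / (8 * 21.375))
   = 100 * (1 - 0.0994)
   = 90.06%


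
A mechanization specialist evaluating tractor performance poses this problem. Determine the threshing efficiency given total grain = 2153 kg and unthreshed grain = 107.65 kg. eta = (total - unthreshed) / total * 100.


eta = (total - unthreshed) / total * 100
    = (2153 - 107.65) / 2153 * 100
    = 2045.35 / 2153 * 100
    = 95%


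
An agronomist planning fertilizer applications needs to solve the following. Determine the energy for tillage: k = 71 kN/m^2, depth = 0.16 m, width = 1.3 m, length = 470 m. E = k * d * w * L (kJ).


E = k * d * w * L
  = 71 * 0.16 * 1.3 * 470
  = 6940.96 kJ


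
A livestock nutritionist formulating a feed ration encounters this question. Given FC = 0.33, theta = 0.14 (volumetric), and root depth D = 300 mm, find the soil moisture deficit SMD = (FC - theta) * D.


SMD = (FC - theta) * D
    = (0.33 - 0.14) * 300
    = 0.190 * 300
    = 57 mm


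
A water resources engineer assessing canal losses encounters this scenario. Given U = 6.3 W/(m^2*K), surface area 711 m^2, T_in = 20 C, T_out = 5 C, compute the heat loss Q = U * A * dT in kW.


dT = 20 - (5) = 15 K
Q = U * A * dT
  = 6.3 * 711 * 15
  = 67189.50 W = 67.19 kW


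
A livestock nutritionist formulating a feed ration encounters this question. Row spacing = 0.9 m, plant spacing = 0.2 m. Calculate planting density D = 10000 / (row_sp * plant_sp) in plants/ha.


D = 10000 / (row_sp * plant_sp)
  = 10000 / (0.9 * 0.2)
  = 10000 / 0.1800
  = 55555.56 plants/ha


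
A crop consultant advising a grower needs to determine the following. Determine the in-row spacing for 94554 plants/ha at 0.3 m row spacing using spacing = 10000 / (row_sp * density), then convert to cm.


spacing = 10000 / (row_sp * density)
        = 10000 / (0.3 * 94554)
        = 10000 / 28366.20
        = 0.35253 m = 35.25 cm


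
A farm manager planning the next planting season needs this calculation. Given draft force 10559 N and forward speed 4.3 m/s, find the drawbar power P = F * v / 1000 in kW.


P = F * v / 1000
  = 10559 * 4.3 / 1000
  = 45403.70 / 1000
  = 45.40 kW


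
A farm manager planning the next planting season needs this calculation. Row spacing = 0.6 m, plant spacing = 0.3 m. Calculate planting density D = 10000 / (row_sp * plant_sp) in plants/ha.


D = 10000 / (row_sp * plant_sp)
  = 10000 / (0.6 * 0.3)
  = 10000 / 0.1800
  = 55555.56 plants/ha


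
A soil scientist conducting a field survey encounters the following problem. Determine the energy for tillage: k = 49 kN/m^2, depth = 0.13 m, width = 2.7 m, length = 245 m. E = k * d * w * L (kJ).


E = k * d * w * L
  = 49 * 0.13 * 2.7 * 245
  = 4213.76 kJ


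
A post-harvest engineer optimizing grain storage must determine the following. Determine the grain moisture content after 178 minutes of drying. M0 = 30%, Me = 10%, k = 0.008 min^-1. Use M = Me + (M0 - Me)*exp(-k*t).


M = Me + (M0 - Me) * e^(-k*t)
  = 10 + (30 - 10) * e^(-0.008*178)
  = 10 + 20 * e^(-1.424)
  = 10 + 20 * 0.24075
  = 10 + 4.8150
  = 14.81%


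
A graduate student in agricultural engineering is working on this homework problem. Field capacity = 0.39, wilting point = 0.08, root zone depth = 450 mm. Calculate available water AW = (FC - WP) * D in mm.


AW = (FC - WP) * D
   = (0.39 - 0.08) * 450
   = 0.31 * 450
   = 139.50 mm


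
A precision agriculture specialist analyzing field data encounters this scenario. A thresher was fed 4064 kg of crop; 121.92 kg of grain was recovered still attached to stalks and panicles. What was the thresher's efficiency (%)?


eta = (total - unthreshed) / total * 100
    = (4064 - 121.92) / 4064 * 100
    = 3942.08 / 4064 * 100
    = 97%


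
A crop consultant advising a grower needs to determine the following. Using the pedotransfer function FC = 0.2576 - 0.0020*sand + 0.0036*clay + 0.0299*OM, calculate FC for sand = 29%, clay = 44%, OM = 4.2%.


FC = 0.2576 - 0.0020*29 + 0.0036*44 + 0.0299*4.2
   = 0.2576 - 0.0580 + 0.1584 + 0.1256
   = 0.4836


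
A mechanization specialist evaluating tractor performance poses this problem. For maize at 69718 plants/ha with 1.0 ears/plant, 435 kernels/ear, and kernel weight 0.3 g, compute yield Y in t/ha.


Y = density * ears * kernels * kw
  = 69718 * 1.0 * 435 * 0.3 g/ha
  = 9098199 g/ha
  = 9098.20 kg/ha = 9.10 t/ha


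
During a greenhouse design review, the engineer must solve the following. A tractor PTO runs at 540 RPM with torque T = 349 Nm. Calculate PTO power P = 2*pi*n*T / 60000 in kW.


P = 2*pi*n*T / 60000
  = 2*pi * 540 * 349 / 60000
  = 1184129.10 / 60000
  = 19.74 kW


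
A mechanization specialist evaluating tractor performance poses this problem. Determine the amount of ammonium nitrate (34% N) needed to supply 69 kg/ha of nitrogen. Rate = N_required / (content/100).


Rate = N_required / (N_content / 100)
     = 69 / (34 / 100)
     = 69 / 0.34
     = 202.94 kg/ha


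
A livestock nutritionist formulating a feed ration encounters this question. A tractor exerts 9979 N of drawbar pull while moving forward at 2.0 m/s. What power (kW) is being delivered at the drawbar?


P = F * v / 1000
  = 9979 * 2.0 / 1000
  = 19958 / 1000
  = 19.96 kW


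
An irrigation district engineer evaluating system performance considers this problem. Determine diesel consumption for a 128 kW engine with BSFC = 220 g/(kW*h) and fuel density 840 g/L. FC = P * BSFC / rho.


FC = P * BSFC / rho_fuel
   = 128 * 220 / 840
   = 28160 / 840
   = 33.52 L/h


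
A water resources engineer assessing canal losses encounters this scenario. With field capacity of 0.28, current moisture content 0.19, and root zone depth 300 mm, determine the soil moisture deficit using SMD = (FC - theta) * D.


SMD = (FC - theta) * D
    = (0.28 - 0.19) * 300
    = 0.090 * 300
    = 27 mm


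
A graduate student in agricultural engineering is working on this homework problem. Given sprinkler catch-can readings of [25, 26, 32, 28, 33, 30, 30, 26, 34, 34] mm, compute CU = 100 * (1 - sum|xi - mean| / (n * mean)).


xbar = 298 / 10 = 29.800
sum|xi - xbar| = 28.400
CU = 100 * (1 - 28.400 / (10 * 29.800))
   = 100 * (1 - 0.0953)
   = 90.47%


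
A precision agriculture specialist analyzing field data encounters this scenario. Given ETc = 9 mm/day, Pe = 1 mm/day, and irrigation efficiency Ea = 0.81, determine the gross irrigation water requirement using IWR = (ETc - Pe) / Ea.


IWR = (ETc - Pe) / Ea
    = (9 - 1) / 0.81
    = 8 / 0.81
    = 9.88 mm/day


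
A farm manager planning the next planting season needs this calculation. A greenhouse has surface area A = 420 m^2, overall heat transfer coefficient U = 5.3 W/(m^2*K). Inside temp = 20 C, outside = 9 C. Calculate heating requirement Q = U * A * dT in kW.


dT = 20 - (9) = 11 K
Q = U * A * dT
  = 5.3 * 420 * 11
  = 24486 W = 24.49 kW


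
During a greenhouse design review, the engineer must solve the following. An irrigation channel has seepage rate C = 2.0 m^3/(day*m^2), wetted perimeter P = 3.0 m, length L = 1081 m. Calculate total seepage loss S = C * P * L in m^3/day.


S = C * P * L
  = 2.0 * 3.0 * 1081
  = 6486 m^3/day


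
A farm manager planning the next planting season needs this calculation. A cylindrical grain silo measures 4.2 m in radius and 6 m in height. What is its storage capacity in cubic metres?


V = pi * r^2 * h
  = pi * 4.2^2 * 6
  = pi * 17.64 * 6
  = 332.51 m^3


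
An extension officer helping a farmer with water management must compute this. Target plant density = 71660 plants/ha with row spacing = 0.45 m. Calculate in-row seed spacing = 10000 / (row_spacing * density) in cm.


spacing = 10000 / (row_sp * density)
        = 10000 / (0.45 * 71660)
        = 10000 / 32247
        = 0.31011 m = 31.01 cm


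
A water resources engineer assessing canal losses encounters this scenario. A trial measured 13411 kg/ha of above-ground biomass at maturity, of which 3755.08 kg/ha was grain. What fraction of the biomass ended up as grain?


HI = grain_yield / biomass
   = 3755.08 / 13411
   = 0.28


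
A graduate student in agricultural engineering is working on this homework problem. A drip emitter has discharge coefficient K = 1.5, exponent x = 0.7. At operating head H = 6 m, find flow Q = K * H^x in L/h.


Q = K * H^x
  = 1.5 * 6^0.7
  = 1.5 * 3.5051
  = 5.26 L/h


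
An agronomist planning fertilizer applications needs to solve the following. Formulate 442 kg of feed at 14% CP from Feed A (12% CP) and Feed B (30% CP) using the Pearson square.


parts_A = CP_b - target = 30 - 14 = 16
parts_B = target - CP_a = 14 - 12 = 2
total_parts = 16 + 2 = 18
Feed A = 442 * 16 / 18 = 392.89 kg
Feed B = 442 * 2 / 18 = 49.11 kg

392.89 kg


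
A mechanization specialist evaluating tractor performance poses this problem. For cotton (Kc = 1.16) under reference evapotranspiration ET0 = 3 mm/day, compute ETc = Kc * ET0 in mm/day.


ETc = Kc * ET0
    = 1.16 * 3
    = 3.48 mm/day


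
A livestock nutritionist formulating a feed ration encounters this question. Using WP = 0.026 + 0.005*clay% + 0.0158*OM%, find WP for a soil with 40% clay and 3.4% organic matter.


WP = 0.026 + 0.005*40 + 0.0158*3.4
   = 0.026 + 0.2000 + 0.0537
   = 0.2797


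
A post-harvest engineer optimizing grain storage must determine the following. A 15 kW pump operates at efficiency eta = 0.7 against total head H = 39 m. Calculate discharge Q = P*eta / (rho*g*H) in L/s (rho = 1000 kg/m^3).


Q = (P * 1000 * eta) / (rho * g * H)
  = (15 * 1000 * 0.7) / (1000 * 9.81 * 39)
  = 10500 / 382590
  = 0.02744 m^3/s = 27.44 L/s


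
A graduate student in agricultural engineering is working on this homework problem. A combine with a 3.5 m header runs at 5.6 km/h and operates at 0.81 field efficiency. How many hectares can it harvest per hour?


C = w * v * eta_f / 10
  = 3.5 * 5.6 * 0.81 / 10
  = 15.88 / 10
  = 1.59 ha/h


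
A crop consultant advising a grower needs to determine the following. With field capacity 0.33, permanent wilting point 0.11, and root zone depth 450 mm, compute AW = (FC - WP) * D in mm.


AW = (FC - WP) * D
   = (0.33 - 0.11) * 450
   = 0.22 * 450
   = 99 mm


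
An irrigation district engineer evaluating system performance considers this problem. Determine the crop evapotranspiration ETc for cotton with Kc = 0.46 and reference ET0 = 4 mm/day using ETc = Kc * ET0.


ETc = Kc * ET0
    = 0.46 * 4
    = 1.84 mm/day


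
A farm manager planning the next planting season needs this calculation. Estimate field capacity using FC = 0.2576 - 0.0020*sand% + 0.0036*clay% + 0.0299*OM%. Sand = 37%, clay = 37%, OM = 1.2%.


FC = 0.2576 - 0.0020*37 + 0.0036*37 + 0.0299*1.2
   = 0.2576 - 0.0740 + 0.1332 + 0.0359
   = 0.3527


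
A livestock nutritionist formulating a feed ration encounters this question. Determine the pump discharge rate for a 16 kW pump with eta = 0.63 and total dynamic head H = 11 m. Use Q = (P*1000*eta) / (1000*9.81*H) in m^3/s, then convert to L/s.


Q = (P * 1000 * eta) / (rho * g * H)
  = (16 * 1000 * 0.63) / (1000 * 9.81 * 11)
  = 10080 / 107910
  = 0.09341 m^3/s = 93.41 L/s


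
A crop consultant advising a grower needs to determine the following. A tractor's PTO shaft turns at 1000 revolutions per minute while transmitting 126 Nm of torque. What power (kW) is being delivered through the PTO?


P = 2*pi*n*T / 60000
  = 2*pi * 1000 * 126 / 60000
  = 791681.35 / 60000
  = 13.19 kW


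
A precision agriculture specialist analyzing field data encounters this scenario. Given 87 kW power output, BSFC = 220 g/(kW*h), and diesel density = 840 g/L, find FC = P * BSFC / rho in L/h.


FC = P * BSFC / rho_fuel
   = 87 * 220 / 840
   = 19140 / 840
   = 22.79 L/h


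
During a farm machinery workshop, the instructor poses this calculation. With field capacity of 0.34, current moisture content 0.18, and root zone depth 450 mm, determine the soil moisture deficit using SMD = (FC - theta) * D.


SMD = (FC - theta) * D
    = (0.34 - 0.18) * 450
    = 0.160 * 450
    = 72 mm


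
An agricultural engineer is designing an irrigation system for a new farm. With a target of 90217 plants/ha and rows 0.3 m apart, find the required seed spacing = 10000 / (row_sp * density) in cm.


spacing = 10000 / (row_sp * density)
        = 10000 / (0.3 * 90217)
        = 10000 / 27065.10
        = 0.36948 m = 36.95 cm


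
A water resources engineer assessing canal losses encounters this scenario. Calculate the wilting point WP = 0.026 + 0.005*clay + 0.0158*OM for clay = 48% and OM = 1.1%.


WP = 0.026 + 0.005*48 + 0.0158*1.1
   = 0.026 + 0.2400 + 0.0174
   = 0.2834


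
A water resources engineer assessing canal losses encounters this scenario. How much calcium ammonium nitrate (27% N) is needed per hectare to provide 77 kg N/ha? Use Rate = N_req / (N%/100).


Rate = N_required / (N_content / 100)
     = 77 / (27 / 100)
     = 77 / 0.27
     = 285.19 kg/ha


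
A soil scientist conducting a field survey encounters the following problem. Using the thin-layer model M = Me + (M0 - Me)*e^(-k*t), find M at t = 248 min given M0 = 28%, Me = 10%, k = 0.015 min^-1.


M = Me + (M0 - Me) * e^(-k*t)
  = 10 + (28 - 10) * e^(-0.015*248)
  = 10 + 18 * e^(-3.720)
  = 10 + 18 * 0.02423
  = 10 + 0.4362
  = 10.44%


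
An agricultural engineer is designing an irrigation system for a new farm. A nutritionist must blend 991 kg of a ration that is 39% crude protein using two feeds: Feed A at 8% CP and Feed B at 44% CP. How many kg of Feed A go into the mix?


parts_A = CP_b - target = 44 - 39 = 5
parts_B = target - CP_a = 39 - 8 = 31
total_parts = 5 + 31 = 36
Feed A = 991 * 5 / 36 = 137.64 kg
Feed B = 991 * 31 / 36 = 853.36 kg

137.64 kg


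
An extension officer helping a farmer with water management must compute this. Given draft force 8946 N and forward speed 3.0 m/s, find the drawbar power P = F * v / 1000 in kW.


P = F * v / 1000
  = 8946 * 3.0 / 1000
  = 26838 / 1000
  = 26.84 kW


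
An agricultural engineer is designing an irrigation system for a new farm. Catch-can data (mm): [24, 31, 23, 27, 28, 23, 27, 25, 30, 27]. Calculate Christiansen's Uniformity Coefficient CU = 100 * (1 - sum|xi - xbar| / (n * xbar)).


xbar = 265 / 10 = 26.500
sum|xi - xbar| = 22
CU = 100 * (1 - 22 / (10 * 26.500))
   = 100 * (1 - 0.0830)
   = 91.70%


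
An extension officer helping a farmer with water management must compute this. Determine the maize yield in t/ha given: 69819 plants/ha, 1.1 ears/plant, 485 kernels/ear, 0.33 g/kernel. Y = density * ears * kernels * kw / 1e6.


Y = density * ears * kernels * kw
  = 69819 * 1.1 * 485 * 0.33 g/ha
  = 12291984.05 g/ha
  = 12291.98 kg/ha = 12.29 t/ha


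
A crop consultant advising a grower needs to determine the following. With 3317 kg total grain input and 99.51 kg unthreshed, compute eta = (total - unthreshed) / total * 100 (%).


eta = (total - unthreshed) / total * 100
    = (3317 - 99.51) / 3317 * 100
    = 3217.49 / 3317 * 100
    = 97%


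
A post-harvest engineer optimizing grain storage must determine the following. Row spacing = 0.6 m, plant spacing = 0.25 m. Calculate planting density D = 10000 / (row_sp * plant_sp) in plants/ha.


D = 10000 / (row_sp * plant_sp)
  = 10000 / (0.6 * 0.25)
  = 10000 / 0.1500
  = 66666.67 plants/ha


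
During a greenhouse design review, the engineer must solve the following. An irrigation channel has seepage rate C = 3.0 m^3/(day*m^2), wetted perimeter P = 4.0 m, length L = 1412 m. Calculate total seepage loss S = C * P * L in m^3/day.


S = C * P * L
  = 3.0 * 4.0 * 1412
  = 16944 m^3/day


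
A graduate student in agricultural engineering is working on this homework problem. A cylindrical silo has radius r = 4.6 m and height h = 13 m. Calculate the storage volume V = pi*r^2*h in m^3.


V = pi * r^2 * h
  = pi * 4.6^2 * 13
  = pi * 21.16 * 13
  = 864.19 m^3


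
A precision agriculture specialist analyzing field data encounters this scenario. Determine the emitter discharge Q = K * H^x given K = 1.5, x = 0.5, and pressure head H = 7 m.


Q = K * H^x
  = 1.5 * 7^0.5
  = 1.5 * 2.6458
  = 3.97 L/h


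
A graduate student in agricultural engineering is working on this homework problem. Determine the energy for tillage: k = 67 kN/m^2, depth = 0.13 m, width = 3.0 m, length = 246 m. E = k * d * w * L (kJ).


E = k * d * w * L
  = 67 * 0.13 * 3.0 * 246
  = 6427.98 kJ


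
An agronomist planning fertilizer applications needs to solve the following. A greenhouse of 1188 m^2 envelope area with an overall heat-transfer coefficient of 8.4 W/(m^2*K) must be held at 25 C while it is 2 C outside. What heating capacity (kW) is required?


dT = 25 - (2) = 23 K
Q = U * A * dT
  = 8.4 * 1188 * 23
  = 229521.60 W = 229.52 kW


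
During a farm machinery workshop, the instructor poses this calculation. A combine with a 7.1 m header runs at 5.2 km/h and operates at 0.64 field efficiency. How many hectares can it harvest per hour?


C = w * v * eta_f / 10
  = 7.1 * 5.2 * 0.64 / 10
  = 23.63 / 10
  = 2.36 ha/h


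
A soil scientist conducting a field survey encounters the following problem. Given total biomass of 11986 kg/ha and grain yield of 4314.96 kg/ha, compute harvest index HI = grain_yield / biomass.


HI = grain_yield / biomass
   = 4314.96 / 11986
   = 0.36


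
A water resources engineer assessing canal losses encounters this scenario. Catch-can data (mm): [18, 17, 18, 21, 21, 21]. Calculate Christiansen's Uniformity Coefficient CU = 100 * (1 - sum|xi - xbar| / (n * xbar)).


xbar = 116 / 6 = 19.333
sum|xi - xbar| = 10
CU = 100 * (1 - 10 / (6 * 19.333))
   = 100 * (1 - 0.0862)
   = 91.38%


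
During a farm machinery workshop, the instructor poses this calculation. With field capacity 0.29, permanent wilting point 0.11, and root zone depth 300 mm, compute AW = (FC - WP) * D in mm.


AW = (FC - WP) * D
   = (0.29 - 0.11) * 300
   = 0.18 * 300
   = 54 mm


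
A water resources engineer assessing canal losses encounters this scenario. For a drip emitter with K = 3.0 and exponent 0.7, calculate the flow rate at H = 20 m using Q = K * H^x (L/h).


Q = K * H^x
  = 3.0 * 20^0.7
  = 3.0 * 8.1418
  = 24.43 L/h


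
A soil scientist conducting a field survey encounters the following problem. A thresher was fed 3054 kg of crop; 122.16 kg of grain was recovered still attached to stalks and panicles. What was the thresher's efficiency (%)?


eta = (total - unthreshed) / total * 100
    = (3054 - 122.16) / 3054 * 100
    = 2931.84 / 3054 * 100
    = 96%


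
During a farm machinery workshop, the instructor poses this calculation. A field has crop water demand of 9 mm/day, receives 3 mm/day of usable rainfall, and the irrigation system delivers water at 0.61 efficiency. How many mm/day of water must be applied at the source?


IWR = (ETc - Pe) / Ea
    = (9 - 3) / 0.61
    = 6 / 0.61
    = 9.84 mm/day


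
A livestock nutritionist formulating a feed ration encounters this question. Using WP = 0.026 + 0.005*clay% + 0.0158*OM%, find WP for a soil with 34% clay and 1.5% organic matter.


WP = 0.026 + 0.005*34 + 0.0158*1.5
   = 0.026 + 0.1700 + 0.0237
   = 0.2197


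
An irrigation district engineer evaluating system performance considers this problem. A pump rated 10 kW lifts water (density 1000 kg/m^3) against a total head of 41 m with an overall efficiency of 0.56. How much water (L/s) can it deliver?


Q = (P * 1000 * eta) / (rho * g * H)
  = (10 * 1000 * 0.56) / (1000 * 9.81 * 41)
  = 5600 / 402210
  = 0.01392 m^3/s = 13.92 L/s


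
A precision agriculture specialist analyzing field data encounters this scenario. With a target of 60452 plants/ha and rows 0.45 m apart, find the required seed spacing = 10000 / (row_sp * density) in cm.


spacing = 10000 / (row_sp * density)
        = 10000 / (0.45 * 60452)
        = 10000 / 27203.40
        = 0.36760 m = 36.76 cm


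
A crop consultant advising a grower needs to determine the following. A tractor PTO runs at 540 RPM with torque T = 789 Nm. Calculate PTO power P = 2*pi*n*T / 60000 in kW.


P = 2*pi*n*T / 60000
  = 2*pi * 540 * 789 / 60000
  = 2677013.93 / 60000
  = 44.62 kW


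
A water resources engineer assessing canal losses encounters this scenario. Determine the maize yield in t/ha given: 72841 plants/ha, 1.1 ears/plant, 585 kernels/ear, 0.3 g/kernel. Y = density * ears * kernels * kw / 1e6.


Y = density * ears * kernels * kw
  = 72841 * 1.1 * 585 * 0.3 g/ha
  = 14061955.05 g/ha
  = 14061.96 kg/ha = 14.06 t/ha


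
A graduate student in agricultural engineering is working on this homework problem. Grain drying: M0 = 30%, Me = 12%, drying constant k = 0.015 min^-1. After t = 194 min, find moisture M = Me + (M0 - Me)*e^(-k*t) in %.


M = Me + (M0 - Me) * e^(-k*t)
  = 12 + (30 - 12) * e^(-0.015*194)
  = 12 + 18 * e^(-2.910)
  = 12 + 18 * 0.05448
  = 12 + 0.9806
  = 12.98%


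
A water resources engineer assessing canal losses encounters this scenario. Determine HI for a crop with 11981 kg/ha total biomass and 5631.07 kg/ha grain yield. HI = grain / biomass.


HI = grain_yield / biomass
   = 5631.07 / 11981
   = 0.47


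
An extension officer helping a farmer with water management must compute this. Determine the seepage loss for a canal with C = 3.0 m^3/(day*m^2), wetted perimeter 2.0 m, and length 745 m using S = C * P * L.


S = C * P * L
  = 3.0 * 2.0 * 745
  = 4470 m^3/day


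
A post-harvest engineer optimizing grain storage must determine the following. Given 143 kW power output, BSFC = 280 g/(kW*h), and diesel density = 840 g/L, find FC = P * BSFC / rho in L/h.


FC = P * BSFC / rho_fuel
   = 143 * 280 / 840
   = 40040 / 840
   = 47.67 L/h


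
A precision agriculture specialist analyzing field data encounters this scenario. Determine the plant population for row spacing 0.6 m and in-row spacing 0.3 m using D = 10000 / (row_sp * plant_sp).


D = 10000 / (row_sp * plant_sp)
  = 10000 / (0.6 * 0.3)
  = 10000 / 0.1800
  = 55555.56 plants/ha


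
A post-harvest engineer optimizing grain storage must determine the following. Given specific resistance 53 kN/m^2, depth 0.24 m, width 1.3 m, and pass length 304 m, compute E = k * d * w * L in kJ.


E = k * d * w * L
  = 53 * 0.24 * 1.3 * 304
  = 5026.94 kJ


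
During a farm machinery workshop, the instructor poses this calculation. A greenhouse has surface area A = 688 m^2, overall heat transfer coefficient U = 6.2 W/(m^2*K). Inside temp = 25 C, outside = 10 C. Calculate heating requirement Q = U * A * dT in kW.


dT = 25 - (10) = 15 K
Q = U * A * dT
  = 6.2 * 688 * 15
  = 63984 W = 63.98 kW


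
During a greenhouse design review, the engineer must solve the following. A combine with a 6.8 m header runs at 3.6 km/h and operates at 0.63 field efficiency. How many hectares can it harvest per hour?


C = w * v * eta_f / 10
  = 6.8 * 3.6 * 0.63 / 10
  = 15.42 / 10
  = 1.54 ha/h


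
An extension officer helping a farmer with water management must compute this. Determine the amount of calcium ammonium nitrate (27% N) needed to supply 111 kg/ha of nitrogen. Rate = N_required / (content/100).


Rate = N_required / (N_content / 100)
     = 111 / (27 / 100)
     = 111 / 0.27
     = 411.11 kg/ha


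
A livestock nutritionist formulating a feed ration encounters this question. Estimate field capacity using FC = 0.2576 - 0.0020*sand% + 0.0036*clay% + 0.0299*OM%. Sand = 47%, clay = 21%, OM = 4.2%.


FC = 0.2576 - 0.0020*47 + 0.0036*21 + 0.0299*4.2
   = 0.2576 - 0.0940 + 0.0756 + 0.1256
   = 0.3648


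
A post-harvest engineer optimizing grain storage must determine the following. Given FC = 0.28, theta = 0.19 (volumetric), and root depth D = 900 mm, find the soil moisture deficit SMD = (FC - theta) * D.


SMD = (FC - theta) * D
    = (0.28 - 0.19) * 900
    = 0.090 * 900
    = 81 mm


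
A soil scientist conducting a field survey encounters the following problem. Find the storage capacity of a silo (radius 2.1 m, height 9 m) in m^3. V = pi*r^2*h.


V = pi * r^2 * h
  = pi * 2.1^2 * 9
  = pi * 4.41 * 9
  = 124.69 m^3


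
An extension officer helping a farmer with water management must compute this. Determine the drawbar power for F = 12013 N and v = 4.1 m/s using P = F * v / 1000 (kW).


P = F * v / 1000
  = 12013 * 4.1 / 1000
  = 49253.30 / 1000
  = 49.25 kW


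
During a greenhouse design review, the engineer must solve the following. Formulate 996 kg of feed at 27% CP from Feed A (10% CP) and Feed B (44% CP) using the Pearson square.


parts_A = CP_b - target = 44 - 27 = 17
parts_B = target - CP_a = 27 - 10 = 17
total_parts = 17 + 17 = 34
Feed A = 996 * 17 / 34 = 498 kg
Feed B = 996 * 17 / 34 = 498 kg


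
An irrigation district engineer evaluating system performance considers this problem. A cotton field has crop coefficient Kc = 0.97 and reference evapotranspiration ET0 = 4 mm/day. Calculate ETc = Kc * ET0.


ETc = Kc * ET0
    = 0.97 * 4
    = 3.88 mm/day


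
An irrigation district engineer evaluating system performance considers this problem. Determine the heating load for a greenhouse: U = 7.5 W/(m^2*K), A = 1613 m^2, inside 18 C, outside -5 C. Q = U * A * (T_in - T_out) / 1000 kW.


dT = 18 - (-5) = 23 K
Q = U * A * dT
  = 7.5 * 1613 * 23
  = 278242.50 W = 278.24 kW


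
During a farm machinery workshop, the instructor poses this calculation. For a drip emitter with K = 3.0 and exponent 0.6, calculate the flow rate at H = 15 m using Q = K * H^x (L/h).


Q = K * H^x
  = 3.0 * 15^0.6
  = 3.0 * 5.0776
  = 15.23 L/h


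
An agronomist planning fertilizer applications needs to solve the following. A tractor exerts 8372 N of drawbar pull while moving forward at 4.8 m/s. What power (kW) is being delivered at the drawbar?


P = F * v / 1000
  = 8372 * 4.8 / 1000
  = 40185.60 / 1000
  = 40.19 kW


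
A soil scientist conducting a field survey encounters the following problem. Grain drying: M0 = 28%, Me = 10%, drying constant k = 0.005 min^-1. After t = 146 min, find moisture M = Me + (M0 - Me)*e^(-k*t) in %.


M = Me + (M0 - Me) * e^(-k*t)
  = 10 + (28 - 10) * e^(-0.005*146)
  = 10 + 18 * e^(-0.730)
  = 10 + 18 * 0.48191
  = 10 + 8.6744
  = 18.67%


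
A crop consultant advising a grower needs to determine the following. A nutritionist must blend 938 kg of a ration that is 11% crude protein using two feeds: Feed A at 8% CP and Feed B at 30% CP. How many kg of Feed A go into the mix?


parts_A = CP_b - target = 30 - 11 = 19
parts_B = target - CP_a = 11 - 8 = 3
total_parts = 19 + 3 = 22
Feed A = 938 * 19 / 22 = 810.09 kg
Feed B = 938 * 3 / 22 = 127.91 kg

810.09 kg


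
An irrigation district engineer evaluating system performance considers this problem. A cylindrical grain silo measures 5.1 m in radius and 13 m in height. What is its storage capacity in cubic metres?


V = pi * r^2 * h
  = pi * 5.1^2 * 13
  = pi * 26.01 * 13
  = 1062.27 m^3


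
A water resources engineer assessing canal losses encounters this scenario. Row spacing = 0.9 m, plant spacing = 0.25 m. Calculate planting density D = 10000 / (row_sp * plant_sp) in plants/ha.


D = 10000 / (row_sp * plant_sp)
  = 10000 / (0.9 * 0.25)
  = 10000 / 0.2250
  = 44444.44 plants/ha


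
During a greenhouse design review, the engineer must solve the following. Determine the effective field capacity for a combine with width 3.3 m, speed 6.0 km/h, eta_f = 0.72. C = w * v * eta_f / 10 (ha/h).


C = w * v * eta_f / 10
  = 3.3 * 6.0 * 0.72 / 10
  = 14.26 / 10
  = 1.43 ha/h


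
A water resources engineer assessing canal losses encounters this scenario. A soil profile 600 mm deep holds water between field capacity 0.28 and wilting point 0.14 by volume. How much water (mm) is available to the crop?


AW = (FC - WP) * D
   = (0.28 - 0.14) * 600
   = 0.14 * 600
   = 84 mm


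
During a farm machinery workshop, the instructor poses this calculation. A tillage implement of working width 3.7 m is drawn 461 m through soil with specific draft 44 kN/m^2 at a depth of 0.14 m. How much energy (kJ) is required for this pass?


E = k * d * w * L
  = 44 * 0.14 * 3.7 * 461
  = 10507.11 kJ


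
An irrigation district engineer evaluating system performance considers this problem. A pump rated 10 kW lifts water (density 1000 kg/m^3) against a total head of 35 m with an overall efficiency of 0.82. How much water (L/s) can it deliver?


Q = (P * 1000 * eta) / (rho * g * H)
  = (10 * 1000 * 0.82) / (1000 * 9.81 * 35)
  = 8200 / 343350
  = 0.02388 m^3/s = 23.88 L/s


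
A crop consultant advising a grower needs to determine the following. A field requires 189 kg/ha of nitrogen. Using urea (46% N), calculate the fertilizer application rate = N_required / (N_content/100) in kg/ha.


Rate = N_required / (N_content / 100)
     = 189 / (46 / 100)
     = 189 / 0.46
     = 410.87 kg/ha


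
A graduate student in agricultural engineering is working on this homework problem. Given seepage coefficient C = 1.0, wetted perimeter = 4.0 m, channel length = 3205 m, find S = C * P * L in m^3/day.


S = C * P * L
  = 1.0 * 4.0 * 3205
  = 12820 m^3/day


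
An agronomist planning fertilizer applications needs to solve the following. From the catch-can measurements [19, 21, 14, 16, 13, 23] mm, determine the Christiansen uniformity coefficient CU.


xbar = 106 / 6 = 17.667
sum|xi - xbar| = 20
CU = 100 * (1 - 20 / (6 * 17.667))
   = 100 * (1 - 0.1887)
   = 81.13%


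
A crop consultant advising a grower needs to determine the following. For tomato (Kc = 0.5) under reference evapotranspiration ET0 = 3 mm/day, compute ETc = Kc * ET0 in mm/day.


ETc = Kc * ET0
    = 0.5 * 3
    = 1.50 mm/day


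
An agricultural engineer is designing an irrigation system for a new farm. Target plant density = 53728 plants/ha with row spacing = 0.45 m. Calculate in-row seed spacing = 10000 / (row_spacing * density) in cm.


spacing = 10000 / (row_sp * density)
        = 10000 / (0.45 * 53728)
        = 10000 / 24177.60
        = 0.41361 m = 41.36 cm


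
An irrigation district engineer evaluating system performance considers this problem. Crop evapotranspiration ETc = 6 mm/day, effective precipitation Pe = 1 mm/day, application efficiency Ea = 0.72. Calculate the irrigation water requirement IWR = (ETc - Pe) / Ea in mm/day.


IWR = (ETc - Pe) / Ea
    = (6 - 1) / 0.72
    = 5 / 0.72
    = 6.94 mm/day


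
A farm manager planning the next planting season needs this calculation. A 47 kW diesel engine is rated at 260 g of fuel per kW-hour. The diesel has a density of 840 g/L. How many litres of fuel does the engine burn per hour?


FC = P * BSFC / rho_fuel
   = 47 * 260 / 840
   = 12220 / 840
   = 14.55 L/h


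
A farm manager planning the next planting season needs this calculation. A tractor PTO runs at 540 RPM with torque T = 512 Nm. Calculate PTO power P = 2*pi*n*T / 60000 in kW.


P = 2*pi*n*T / 60000
  = 2*pi * 540 * 512 / 60000
  = 1737175.07 / 60000
  = 28.95 kW


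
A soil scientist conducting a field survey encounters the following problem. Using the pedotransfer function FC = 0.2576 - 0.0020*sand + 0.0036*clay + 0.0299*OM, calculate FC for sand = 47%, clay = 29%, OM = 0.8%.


FC = 0.2576 - 0.0020*47 + 0.0036*29 + 0.0299*0.8
   = 0.2576 - 0.0940 + 0.1044 + 0.0239
   = 0.2919


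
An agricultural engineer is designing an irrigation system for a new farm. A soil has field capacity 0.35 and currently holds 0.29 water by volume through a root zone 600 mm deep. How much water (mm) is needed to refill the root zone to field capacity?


SMD = (FC - theta) * D
    = (0.35 - 0.29) * 600
    = 0.060 * 600
    = 36 mm


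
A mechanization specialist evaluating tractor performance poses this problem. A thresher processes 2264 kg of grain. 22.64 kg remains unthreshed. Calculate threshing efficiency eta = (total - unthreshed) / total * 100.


eta = (total - unthreshed) / total * 100
    = (2264 - 22.64) / 2264 * 100
    = 2241.36 / 2264 * 100
    = 99%


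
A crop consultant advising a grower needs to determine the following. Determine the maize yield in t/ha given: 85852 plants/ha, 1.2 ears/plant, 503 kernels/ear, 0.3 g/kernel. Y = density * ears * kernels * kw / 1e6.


Y = density * ears * kernels * kw
  = 85852 * 1.2 * 503 * 0.3 g/ha
  = 15546080.16 g/ha
  = 15546.08 kg/ha = 15.55 t/ha


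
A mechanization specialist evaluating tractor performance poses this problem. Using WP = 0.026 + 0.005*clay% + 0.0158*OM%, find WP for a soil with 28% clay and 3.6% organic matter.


WP = 0.026 + 0.005*28 + 0.0158*3.6
   = 0.026 + 0.1400 + 0.0569
   = 0.2229


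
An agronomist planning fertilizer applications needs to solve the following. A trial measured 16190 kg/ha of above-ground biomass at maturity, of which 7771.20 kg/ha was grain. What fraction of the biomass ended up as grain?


HI = grain_yield / biomass
   = 7771.20 / 16190
   = 0.48


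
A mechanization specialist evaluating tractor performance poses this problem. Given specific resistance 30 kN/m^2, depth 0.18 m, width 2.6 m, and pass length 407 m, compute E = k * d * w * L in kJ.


E = k * d * w * L
  = 30 * 0.18 * 2.6 * 407
  = 5714.28 kJ


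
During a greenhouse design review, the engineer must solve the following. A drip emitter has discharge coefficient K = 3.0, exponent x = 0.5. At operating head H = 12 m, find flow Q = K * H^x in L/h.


Q = K * H^x
  = 3.0 * 12^0.5
  = 3.0 * 3.4641
  = 10.39 L/h


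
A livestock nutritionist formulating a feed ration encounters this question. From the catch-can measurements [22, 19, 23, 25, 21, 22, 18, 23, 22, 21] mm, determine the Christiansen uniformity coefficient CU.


xbar = 216 / 10 = 21.600
sum|xi - xbar| = 14.800
CU = 100 * (1 - 14.800 / (10 * 21.600))
   = 100 * (1 - 0.0685)
   = 93.15%


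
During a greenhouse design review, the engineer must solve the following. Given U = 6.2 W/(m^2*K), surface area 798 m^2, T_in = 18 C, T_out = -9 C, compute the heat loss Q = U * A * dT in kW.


dT = 18 - (-9) = 27 K
Q = U * A * dT
  = 6.2 * 798 * 27
  = 133585.20 W = 133.59 kW


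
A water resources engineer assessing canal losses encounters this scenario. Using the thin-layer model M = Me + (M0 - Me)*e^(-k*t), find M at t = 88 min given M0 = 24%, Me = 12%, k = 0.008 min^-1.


M = Me + (M0 - Me) * e^(-k*t)
  = 12 + (24 - 12) * e^(-0.008*88)
  = 12 + 12 * e^(-0.704)
  = 12 + 12 * 0.49460
  = 12 + 5.9352
  = 17.94%


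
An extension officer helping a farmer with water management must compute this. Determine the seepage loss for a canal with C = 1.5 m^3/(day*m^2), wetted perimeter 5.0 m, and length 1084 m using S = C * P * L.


S = C * P * L
  = 1.5 * 5.0 * 1084
  = 8130 m^3/day


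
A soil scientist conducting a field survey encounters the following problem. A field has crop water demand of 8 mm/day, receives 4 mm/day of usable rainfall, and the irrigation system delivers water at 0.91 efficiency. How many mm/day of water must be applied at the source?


IWR = (ETc - Pe) / Ea
    = (8 - 4) / 0.91
    = 4 / 0.91
    = 4.40 mm/day


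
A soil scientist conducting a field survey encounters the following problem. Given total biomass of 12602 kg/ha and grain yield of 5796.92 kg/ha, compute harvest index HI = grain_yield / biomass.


HI = grain_yield / biomass
   = 5796.92 / 12602
   = 0.46


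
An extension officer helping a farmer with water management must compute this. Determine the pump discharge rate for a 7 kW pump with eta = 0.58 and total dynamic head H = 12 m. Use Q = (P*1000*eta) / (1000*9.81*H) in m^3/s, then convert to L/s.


Q = (P * 1000 * eta) / (rho * g * H)
  = (7 * 1000 * 0.58) / (1000 * 9.81 * 12)
  = 4060 / 117720
  = 0.03449 m^3/s = 34.49 L/s


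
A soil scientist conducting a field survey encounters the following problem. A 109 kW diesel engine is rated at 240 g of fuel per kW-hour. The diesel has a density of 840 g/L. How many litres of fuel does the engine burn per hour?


FC = P * BSFC / rho_fuel
   = 109 * 240 / 840
   = 26160 / 840
   = 31.14 L/h


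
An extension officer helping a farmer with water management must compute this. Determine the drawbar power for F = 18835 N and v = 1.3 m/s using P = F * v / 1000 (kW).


P = F * v / 1000
  = 18835 * 1.3 / 1000
  = 24485.50 / 1000
  = 24.49 kW


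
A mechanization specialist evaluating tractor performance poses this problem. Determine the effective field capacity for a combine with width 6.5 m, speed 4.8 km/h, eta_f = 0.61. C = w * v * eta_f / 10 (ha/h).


C = w * v * eta_f / 10
  = 6.5 * 4.8 * 0.61 / 10
  = 19.03 / 10
  = 1.90 ha/h


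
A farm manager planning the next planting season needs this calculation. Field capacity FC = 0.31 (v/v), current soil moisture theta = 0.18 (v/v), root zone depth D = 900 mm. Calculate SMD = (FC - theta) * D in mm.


SMD = (FC - theta) * D
    = (0.31 - 0.18) * 900
    = 0.130 * 900
    = 117 mm


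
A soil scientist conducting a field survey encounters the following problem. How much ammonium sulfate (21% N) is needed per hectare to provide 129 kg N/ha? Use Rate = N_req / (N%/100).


Rate = N_required / (N_content / 100)
     = 129 / (21 / 100)
     = 129 / 0.21
     = 614.29 kg/ha


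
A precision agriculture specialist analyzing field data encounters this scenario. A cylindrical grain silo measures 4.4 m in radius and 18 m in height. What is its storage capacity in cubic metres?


V = pi * r^2 * h
  = pi * 4.4^2 * 18
  = pi * 19.36 * 18
  = 1094.78 m^3


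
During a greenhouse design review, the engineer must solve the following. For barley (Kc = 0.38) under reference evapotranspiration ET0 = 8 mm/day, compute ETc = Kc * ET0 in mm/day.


ETc = Kc * ET0
    = 0.38 * 8
    = 3.04 mm/day


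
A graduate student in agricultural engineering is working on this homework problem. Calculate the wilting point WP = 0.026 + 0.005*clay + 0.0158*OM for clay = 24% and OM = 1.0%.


WP = 0.026 + 0.005*24 + 0.0158*1.0
   = 0.026 + 0.1200 + 0.0158
   = 0.1618


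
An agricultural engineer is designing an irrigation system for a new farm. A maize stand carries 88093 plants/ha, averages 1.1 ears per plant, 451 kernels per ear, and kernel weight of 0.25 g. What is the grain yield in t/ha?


Y = density * ears * kernels * kw
  = 88093 * 1.1 * 451 * 0.25 g/ha
  = 10925734.33 g/ha
  = 10925.73 kg/ha = 10.93 t/ha


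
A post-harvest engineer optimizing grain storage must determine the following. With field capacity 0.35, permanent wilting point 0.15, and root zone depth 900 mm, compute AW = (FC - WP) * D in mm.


AW = (FC - WP) * D
   = (0.35 - 0.15) * 900
   = 0.20 * 900
   = 180 mm


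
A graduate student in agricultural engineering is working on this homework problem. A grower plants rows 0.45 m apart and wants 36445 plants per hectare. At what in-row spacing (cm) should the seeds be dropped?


spacing = 10000 / (row_sp * density)
        = 10000 / (0.45 * 36445)
        = 10000 / 16400.25
        = 0.60975 m = 60.97 cm


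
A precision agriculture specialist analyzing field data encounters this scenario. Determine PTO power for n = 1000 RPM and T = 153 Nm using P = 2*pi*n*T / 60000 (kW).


P = 2*pi*n*T / 60000
  = 2*pi * 1000 * 153 / 60000
  = 961327.35 / 60000
  = 16.02 kW
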